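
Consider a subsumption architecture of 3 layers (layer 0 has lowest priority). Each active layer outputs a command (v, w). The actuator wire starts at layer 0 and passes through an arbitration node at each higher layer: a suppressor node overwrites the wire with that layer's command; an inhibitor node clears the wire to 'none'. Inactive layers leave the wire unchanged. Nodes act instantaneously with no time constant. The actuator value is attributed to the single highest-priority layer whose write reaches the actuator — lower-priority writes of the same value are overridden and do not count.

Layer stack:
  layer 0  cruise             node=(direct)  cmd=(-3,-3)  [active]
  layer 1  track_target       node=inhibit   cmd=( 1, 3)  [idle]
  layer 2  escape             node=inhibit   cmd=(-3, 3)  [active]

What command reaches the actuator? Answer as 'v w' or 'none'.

L0 cruise: active, feeds wire = (-3, -3)
L1 track_target: idle → wire stays (-3, -3)
L2 escape: active, inhibitor → wire = none
actuator = none

none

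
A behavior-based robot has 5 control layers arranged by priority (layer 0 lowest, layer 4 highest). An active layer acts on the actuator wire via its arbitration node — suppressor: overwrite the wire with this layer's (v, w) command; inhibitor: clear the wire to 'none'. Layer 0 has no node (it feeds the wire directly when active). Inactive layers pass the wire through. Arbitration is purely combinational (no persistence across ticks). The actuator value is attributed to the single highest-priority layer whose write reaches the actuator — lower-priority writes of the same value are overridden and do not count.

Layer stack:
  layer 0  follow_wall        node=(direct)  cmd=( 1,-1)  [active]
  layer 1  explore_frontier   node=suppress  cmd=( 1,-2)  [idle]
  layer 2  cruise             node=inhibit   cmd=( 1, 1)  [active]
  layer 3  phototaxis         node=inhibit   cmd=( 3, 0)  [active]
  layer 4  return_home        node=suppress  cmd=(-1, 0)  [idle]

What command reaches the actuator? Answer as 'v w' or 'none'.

none

layer 0 (follow_wall) active — direct: (1, -1)
layer 1 (explore_frontier) idle — unchanged: (1, -1)
layer 2 (cruise) active — inhibits: none
layer 3 (phototaxis) active — inhibits: none
layer 4 (return_home) idle — unchanged: none
→ actuator none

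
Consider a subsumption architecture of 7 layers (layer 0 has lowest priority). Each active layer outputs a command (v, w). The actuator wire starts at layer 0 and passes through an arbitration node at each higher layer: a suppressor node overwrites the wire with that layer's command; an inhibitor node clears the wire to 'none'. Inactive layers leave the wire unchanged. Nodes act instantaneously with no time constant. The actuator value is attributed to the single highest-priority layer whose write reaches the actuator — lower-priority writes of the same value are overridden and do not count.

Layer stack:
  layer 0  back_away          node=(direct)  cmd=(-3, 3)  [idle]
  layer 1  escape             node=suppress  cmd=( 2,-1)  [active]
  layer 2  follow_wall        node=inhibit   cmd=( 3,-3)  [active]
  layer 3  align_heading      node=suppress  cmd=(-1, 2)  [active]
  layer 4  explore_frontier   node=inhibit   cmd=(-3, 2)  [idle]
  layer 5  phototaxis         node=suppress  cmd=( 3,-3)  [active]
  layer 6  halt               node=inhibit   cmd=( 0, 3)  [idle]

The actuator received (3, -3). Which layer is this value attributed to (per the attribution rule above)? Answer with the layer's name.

[0] back_away off; wire := none
[1] escape on (suppress); wire := (2, -1)
[2] follow_wall on (inhibit); wire := none
[3] align_heading on (suppress); wire := (-1, 2)
[4] explore_frontier off; pass (-1, 2)
[5] phototaxis on (suppress); wire := (3, -3)
[6] halt off; pass (3, -3)
output (3, -3)
last writer: layer 5 = phototaxis

phototaxis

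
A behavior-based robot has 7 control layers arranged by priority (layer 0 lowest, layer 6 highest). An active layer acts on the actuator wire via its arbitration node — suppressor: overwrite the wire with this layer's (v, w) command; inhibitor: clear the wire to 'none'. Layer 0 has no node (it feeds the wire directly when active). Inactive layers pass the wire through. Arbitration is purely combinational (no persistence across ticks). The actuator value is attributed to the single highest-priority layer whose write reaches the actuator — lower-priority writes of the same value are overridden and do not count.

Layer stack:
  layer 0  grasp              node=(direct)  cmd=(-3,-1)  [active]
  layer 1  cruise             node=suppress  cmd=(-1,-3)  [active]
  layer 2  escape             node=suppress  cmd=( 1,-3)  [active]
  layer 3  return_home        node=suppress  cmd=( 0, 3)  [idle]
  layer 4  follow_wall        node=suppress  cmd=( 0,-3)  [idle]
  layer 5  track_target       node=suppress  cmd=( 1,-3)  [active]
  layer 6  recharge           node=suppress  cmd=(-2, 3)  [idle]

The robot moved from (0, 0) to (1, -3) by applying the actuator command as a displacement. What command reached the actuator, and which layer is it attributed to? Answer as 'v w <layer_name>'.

1 -3 track_target

displacement = (1, -3) − (0, 0) = (1, -3)
[0] grasp on; wire := (-3, -1)
[1] cruise on (suppress); wire := (-1, -3)
[2] escape on (suppress); wire := (1, -3)
[3] return_home off; pass (1, -3)
[4] follow_wall off; pass (1, -3)
[5] track_target on (suppress); wire := (1, -3)
[6] recharge off; pass (1, -3)
output (1, -3) — from layer 5 (track_target)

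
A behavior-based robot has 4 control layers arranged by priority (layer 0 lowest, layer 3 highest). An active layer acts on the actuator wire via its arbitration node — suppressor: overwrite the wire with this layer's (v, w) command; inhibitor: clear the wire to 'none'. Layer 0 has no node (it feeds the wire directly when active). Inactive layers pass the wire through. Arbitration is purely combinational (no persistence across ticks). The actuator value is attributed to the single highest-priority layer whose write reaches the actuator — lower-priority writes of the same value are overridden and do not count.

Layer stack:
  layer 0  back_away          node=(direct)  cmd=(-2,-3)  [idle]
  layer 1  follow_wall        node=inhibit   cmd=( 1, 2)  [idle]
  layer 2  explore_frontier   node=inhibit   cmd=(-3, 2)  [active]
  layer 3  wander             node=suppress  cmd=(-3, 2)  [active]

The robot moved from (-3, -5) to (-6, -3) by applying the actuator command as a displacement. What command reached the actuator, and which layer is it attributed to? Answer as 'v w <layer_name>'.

-3 2 wander

displacement = (-6, -3) − (-3, -5) = (-3, 2)
[0] back_away off; wire := none
[1] follow_wall off; pass none
[2] explore_frontier on (inhibit); wire := none
[3] wander on (suppress); wire := (-3, 2)
output (-3, 2) — from layer 3 (wander)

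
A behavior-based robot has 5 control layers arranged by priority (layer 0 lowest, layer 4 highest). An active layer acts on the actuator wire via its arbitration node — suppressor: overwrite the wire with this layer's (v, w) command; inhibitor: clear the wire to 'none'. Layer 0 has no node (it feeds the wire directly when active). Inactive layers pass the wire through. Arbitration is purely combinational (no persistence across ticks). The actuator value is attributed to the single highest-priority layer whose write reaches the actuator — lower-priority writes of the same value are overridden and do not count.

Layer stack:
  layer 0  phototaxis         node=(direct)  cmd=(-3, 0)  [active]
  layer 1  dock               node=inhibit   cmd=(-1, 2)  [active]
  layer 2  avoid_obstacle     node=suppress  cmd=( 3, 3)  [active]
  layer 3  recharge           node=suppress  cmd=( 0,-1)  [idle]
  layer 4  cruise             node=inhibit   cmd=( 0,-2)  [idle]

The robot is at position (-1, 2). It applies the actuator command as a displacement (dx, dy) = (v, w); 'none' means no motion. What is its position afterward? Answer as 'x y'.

2 5

[0] phototaxis on; wire := (-3, 0)
[1] dock on (inhibit); wire := none
[2] avoid_obstacle on (suppress); wire := (3, 3)
[3] recharge off; pass (3, 3)
[4] cruise off; pass (3, 3)
output (3, 3)
position: (-1, 2) + (3, 3) = (2, 5)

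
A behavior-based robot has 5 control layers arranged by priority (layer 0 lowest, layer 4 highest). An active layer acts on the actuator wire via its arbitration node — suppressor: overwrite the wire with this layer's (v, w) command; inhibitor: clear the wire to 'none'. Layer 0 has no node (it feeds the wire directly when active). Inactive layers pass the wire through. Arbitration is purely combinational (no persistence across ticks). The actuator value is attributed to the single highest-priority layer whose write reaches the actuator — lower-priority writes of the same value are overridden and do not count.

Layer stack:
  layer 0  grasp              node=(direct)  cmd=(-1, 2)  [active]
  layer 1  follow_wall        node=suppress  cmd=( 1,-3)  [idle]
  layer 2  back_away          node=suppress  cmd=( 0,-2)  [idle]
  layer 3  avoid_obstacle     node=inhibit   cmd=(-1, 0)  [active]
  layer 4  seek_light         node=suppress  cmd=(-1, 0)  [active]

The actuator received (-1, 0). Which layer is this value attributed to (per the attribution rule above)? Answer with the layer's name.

seek_light

layer 0 (grasp) active — direct: (-1, 2)
layer 1 (follow_wall) idle — unchanged: (-1, 2)
layer 2 (back_away) idle — unchanged: (-1, 2)
layer 3 (avoid_obstacle) active — inhibits: none
layer 4 (seek_light) active — suppresses: (-1, 0)
→ actuator (-1, 0)
last writer: layer 4 = seek_light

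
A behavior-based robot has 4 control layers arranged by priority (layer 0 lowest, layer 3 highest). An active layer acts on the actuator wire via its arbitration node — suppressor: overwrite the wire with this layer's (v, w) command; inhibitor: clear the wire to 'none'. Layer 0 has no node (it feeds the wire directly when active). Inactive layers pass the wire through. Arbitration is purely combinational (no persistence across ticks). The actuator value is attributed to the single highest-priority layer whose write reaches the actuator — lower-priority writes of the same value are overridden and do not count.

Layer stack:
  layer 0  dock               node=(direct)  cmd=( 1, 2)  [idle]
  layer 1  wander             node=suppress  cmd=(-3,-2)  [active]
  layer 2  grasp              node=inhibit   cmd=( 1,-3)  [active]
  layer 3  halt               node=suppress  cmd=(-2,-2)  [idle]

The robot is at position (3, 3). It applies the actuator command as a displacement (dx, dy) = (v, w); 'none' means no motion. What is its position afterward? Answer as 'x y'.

3 3

L0 dock: idle → wire = none
L1 wander: active, suppressor → wire = (-3, -2)
L2 grasp: active, inhibitor → wire = none
L3 halt: idle → wire stays none
actuator = none
position: (3, 3) + none = (3, 3)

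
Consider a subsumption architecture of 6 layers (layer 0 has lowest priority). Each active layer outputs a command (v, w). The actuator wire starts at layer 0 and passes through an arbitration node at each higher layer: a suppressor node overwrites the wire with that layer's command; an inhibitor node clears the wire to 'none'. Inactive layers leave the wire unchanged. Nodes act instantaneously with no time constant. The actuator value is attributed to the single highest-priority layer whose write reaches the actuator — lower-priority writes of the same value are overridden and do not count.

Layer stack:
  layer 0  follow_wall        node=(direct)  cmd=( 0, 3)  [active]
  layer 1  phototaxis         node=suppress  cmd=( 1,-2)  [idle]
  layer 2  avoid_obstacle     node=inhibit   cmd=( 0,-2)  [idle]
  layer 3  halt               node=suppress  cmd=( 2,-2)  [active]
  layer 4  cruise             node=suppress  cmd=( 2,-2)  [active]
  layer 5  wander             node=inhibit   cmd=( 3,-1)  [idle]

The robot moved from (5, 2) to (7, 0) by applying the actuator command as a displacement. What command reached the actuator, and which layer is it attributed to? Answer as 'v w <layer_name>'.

2 -2 cruise

displacement = (7, 0) − (5, 2) = (2, -2)
[0] follow_wall on; wire := (0, 3)
[1] phototaxis off; pass (0, 3)
[2] avoid_obstacle off; pass (0, 3)
[3] halt on (suppress); wire := (2, -2)
[4] cruise on (suppress); wire := (2, -2)
[5] wander off; pass (2, -2)
output (2, -2) — from layer 4 (cruise)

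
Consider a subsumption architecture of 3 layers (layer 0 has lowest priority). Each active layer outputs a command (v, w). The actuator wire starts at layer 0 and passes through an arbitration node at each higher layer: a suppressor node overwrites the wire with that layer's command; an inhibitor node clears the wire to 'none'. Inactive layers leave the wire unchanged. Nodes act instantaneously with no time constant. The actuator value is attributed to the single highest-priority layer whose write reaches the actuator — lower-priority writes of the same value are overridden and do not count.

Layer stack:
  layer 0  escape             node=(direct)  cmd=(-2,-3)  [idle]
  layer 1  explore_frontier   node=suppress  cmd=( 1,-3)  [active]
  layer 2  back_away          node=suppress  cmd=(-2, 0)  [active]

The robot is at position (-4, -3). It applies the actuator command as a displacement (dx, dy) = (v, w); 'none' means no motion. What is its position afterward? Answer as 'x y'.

layer 0 (escape) idle — none
layer 1 (explore_frontier) active — suppresses: (1, -3)
layer 2 (back_away) active — suppresses: (-2, 0)
→ actuator (-2, 0)
position: (-4, -3) + (-2, 0) = (-6, -3)

-6 -3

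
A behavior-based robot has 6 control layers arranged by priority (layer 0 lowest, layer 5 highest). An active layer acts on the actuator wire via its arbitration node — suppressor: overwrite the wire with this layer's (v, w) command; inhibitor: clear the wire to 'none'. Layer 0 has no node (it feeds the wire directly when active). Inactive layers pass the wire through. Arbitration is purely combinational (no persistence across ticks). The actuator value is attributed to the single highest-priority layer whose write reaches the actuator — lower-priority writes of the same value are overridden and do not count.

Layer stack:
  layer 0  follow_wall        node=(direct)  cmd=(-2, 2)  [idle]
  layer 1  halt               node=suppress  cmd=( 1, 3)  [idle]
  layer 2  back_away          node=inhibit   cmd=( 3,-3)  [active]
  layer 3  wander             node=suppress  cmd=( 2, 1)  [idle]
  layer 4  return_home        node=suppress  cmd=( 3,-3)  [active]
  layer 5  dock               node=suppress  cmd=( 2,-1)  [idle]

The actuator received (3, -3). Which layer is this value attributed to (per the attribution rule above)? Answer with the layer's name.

L0 follow_wall: idle → wire = none
L1 halt: idle → wire stays none
L2 back_away: active, inhibitor → wire = none
L3 wander: idle → wire stays none
L4 return_home: active, suppressor → wire = (3, -3)
L5 dock: idle → wire stays (3, -3)
actuator = (3, -3)
last writer: layer 4 = return_home

return_home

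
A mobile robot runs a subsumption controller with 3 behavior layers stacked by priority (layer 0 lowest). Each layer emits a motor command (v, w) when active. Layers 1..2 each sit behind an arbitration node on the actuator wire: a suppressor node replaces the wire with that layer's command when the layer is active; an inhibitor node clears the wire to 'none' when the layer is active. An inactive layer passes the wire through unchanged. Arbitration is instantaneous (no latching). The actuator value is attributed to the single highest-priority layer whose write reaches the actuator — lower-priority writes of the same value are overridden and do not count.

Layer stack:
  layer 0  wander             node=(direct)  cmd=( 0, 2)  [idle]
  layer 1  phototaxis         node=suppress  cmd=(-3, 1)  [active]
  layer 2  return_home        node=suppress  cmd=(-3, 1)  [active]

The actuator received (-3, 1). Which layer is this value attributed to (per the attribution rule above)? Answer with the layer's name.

return_home

layer 0 (wander) idle — none
layer 1 (phototaxis) active — suppresses: (-3, 1)
layer 2 (return_home) active — suppresses: (-3, 1)
→ actuator (-3, 1)
last writer: layer 2 = return_home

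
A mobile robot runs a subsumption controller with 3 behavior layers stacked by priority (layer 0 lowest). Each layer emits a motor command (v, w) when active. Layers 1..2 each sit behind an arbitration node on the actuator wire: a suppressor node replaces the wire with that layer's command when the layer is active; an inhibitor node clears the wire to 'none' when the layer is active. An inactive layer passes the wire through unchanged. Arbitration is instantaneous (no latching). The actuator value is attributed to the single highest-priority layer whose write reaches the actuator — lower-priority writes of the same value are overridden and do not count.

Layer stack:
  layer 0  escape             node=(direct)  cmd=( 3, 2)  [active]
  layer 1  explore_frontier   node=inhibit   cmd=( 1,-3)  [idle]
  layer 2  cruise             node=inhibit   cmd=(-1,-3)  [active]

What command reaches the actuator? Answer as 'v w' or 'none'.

L0 escape: active, feeds wire = (3, 2)
L1 explore_frontier: idle → wire stays (3, 2)
L2 cruise: active, inhibitor → wire = none
actuator = none

none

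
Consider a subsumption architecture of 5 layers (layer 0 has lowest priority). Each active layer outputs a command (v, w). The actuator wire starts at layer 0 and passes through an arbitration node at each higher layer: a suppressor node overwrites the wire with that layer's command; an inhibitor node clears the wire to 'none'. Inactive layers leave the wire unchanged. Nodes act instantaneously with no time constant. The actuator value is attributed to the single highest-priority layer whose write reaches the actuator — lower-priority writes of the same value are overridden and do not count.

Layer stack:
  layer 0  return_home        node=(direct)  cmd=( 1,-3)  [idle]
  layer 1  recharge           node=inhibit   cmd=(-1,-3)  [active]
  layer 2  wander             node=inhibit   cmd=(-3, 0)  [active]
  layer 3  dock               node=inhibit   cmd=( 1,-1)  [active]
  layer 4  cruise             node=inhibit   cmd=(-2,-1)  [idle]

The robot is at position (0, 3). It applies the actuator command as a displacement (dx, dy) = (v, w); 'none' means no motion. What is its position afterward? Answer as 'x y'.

0 3

[0] return_home off; wire := none
[1] recharge on (inhibit); wire := none
[2] wander on (inhibit); wire := none
[3] dock on (inhibit); wire := none
[4] cruise off; pass none
output none
position: (0, 3) + none = (0, 3)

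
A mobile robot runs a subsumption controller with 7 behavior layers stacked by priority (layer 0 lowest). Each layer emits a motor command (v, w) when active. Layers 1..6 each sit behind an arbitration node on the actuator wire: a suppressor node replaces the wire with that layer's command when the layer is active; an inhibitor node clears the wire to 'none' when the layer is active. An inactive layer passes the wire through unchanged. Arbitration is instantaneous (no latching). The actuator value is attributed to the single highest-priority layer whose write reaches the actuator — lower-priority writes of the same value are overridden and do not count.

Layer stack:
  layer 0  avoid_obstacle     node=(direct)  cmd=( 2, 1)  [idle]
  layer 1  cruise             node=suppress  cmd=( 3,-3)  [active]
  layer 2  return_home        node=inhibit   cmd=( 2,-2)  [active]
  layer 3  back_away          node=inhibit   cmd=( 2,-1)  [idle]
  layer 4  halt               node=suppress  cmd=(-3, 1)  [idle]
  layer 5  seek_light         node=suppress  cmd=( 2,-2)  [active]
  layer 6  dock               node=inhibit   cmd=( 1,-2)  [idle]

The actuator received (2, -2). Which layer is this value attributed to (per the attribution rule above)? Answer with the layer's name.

layer 0 (avoid_obstacle) idle — none
layer 1 (cruise) active — suppresses: (3, -3)
layer 2 (return_home) active — inhibits: none
layer 3 (back_away) idle — unchanged: none
layer 4 (halt) idle — unchanged: none
layer 5 (seek_light) active — suppresses: (2, -2)
layer 6 (dock) idle — unchanged: (2, -2)
→ actuator (2, -2)
last writer: layer 5 = seek_light

seek_light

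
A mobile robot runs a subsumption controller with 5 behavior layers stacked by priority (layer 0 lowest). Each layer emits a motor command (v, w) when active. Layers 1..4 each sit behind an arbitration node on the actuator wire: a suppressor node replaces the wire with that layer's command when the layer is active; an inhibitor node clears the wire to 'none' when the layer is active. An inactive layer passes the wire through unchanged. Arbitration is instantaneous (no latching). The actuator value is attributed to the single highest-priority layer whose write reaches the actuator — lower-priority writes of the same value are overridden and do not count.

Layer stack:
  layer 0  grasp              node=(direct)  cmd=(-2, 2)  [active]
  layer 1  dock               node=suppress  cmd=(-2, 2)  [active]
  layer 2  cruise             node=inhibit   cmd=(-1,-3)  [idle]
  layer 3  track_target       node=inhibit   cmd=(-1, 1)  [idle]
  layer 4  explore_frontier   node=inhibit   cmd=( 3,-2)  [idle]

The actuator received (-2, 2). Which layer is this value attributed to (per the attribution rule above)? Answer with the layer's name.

[0] grasp on; wire := (-2, 2)
[1] dock on (suppress); wire := (-2, 2)
[2] cruise off; pass (-2, 2)
[3] track_target off; pass (-2, 2)
[4] explore_frontier off; pass (-2, 2)
output (-2, 2)
last writer: layer 1 = dock

dock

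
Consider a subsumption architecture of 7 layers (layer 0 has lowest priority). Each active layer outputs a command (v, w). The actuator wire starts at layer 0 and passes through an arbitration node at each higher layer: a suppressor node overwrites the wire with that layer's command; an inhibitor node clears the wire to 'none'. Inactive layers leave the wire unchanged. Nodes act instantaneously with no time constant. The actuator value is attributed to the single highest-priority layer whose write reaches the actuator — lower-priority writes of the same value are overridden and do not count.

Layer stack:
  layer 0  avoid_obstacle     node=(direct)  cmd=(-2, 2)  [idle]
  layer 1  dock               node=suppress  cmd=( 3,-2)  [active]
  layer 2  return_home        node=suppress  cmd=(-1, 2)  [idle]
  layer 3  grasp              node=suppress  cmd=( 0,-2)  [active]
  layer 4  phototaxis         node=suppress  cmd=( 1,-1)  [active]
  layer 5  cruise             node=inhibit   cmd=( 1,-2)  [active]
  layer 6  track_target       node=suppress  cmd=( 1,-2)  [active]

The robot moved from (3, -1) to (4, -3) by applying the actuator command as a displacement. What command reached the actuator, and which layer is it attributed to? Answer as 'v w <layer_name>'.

1 -2 track_target

displacement = (4, -3) − (3, -1) = (1, -2)
[0] avoid_obstacle off; wire := none
[1] dock on (suppress); wire := (3, -2)
[2] return_home off; pass (3, -2)
[3] grasp on (suppress); wire := (0, -2)
[4] phototaxis on (suppress); wire := (1, -1)
[5] cruise on (inhibit); wire := none
[6] track_target on (suppress); wire := (1, -2)
output (1, -2) — from layer 6 (track_target)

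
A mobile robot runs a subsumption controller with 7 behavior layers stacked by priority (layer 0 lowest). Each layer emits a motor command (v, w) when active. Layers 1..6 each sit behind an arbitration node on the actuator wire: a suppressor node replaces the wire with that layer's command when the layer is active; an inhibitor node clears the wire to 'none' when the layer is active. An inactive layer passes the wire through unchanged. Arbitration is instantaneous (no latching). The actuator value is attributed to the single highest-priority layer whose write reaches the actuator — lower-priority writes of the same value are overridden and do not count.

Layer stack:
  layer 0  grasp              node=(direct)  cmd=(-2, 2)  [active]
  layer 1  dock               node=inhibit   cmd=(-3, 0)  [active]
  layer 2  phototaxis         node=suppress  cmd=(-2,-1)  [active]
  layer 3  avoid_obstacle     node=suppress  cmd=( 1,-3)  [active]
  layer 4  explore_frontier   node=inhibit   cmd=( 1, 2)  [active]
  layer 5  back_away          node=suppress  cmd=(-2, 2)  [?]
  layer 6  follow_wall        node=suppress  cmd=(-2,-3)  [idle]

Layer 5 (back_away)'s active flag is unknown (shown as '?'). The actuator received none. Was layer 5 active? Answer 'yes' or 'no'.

no

If layer 5 is active=yes:
  actuator would be (-2, 2)
If layer 5 is active=no:
  actuator would be none
Observed none, so layer 5 was idle.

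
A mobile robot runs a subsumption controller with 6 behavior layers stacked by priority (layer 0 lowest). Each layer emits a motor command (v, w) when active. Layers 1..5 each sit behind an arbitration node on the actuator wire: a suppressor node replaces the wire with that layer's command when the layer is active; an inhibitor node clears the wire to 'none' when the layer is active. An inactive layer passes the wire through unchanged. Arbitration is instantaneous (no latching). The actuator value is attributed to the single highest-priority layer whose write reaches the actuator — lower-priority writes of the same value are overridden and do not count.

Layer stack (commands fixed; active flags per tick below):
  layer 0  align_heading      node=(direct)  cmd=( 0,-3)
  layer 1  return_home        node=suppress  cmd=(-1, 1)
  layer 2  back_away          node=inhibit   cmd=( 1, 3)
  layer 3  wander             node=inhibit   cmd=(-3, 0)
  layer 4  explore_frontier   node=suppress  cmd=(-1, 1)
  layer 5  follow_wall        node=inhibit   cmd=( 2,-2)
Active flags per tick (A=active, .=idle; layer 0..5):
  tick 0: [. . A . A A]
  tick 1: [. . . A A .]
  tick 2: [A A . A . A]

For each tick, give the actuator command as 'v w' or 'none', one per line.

tick 0:
  [0] align_heading off; wire := none
  [1] return_home off; pass none
  [2] back_away on (inhibit); wire := none
  [3] wander off; pass none
  [4] explore_frontier on (suppress); wire := (-1, 1)
  [5] follow_wall on (inhibit); wire := none
  output none
tick 1:
  [0] align_heading off; wire := none
  [1] return_home off; pass none
  [2] back_away off; pass none
  [3] wander on (inhibit); wire := none
  [4] explore_frontier on (suppress); wire := (-1, 1)
  [5] follow_wall off; pass (-1, 1)
  output (-1, 1)
tick 2:
  [0] align_heading on; wire := (0, -3)
  [1] return_home on (suppress); wire := (-1, 1)
  [2] back_away off; pass (-1, 1)
  [3] wander on (inhibit); wire := none
  [4] explore_frontier off; pass none
  [5] follow_wall on (inhibit); wire := none
  output none

none
-1 1
none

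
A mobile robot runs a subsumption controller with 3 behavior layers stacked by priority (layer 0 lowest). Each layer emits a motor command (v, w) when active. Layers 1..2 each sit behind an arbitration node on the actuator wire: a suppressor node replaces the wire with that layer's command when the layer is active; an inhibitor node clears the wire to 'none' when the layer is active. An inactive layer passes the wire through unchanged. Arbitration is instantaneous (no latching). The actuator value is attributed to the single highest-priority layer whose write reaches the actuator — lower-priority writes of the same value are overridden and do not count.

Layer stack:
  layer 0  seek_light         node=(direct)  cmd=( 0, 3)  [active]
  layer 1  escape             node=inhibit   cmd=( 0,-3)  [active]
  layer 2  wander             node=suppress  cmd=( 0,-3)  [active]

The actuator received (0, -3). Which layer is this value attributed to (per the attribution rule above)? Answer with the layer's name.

L0 seek_light: active, feeds wire = (0, 3)
L1 escape: active, inhibitor → wire = none
L2 wander: active, suppressor → wire = (0, -3)
actuator = (0, -3)
last writer: layer 2 = wander

wander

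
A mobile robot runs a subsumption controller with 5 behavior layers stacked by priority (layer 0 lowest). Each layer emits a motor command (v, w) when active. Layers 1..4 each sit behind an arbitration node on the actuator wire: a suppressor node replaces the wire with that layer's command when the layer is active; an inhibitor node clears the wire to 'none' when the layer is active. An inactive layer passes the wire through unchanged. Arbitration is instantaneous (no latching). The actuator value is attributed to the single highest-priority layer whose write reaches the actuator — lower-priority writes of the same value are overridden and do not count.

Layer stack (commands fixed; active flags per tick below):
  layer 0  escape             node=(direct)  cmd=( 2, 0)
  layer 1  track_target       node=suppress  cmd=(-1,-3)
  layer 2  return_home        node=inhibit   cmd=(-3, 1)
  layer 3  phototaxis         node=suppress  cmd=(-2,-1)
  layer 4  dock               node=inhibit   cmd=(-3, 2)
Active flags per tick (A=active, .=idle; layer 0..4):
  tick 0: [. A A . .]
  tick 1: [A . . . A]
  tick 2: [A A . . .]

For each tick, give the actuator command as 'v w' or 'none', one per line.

none
none
-1 -3

tick 0:
  layer 0 (escape) idle — none
  layer 1 (track_target) active — suppresses: (-1, -3)
  layer 2 (return_home) active — inhibits: none
  layer 3 (phototaxis) idle — unchanged: none
  layer 4 (dock) idle — unchanged: none
  → actuator none
tick 1:
  layer 0 (escape) active — direct: (2, 0)
  layer 1 (track_target) idle — unchanged: (2, 0)
  layer 2 (return_home) idle — unchanged: (2, 0)
  layer 3 (phototaxis) idle — unchanged: (2, 0)
  layer 4 (dock) active — inhibits: none
  → actuator none
tick 2:
  layer 0 (escape) active — direct: (2, 0)
  layer 1 (track_target) active — suppresses: (-1, -3)
  layer 2 (return_home) idle — unchanged: (-1, -3)
  layer 3 (phototaxis) idle — unchanged: (-1, -3)
  layer 4 (dock) idle — unchanged: (-1, -3)
  → actuator (-1, -3)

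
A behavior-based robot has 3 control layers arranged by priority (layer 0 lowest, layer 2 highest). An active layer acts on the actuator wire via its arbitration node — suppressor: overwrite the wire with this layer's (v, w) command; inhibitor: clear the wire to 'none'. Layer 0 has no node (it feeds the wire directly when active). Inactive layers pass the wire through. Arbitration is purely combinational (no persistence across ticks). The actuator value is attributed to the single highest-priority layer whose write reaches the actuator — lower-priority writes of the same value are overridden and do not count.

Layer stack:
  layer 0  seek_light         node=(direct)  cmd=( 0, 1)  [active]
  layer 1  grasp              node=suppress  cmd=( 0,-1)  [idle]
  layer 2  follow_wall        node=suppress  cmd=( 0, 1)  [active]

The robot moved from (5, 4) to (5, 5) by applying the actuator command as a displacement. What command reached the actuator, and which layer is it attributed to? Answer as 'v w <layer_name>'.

displacement = (5, 5) − (5, 4) = (0, 1)
L0 seek_light: active, feeds wire = (0, 1)
L1 grasp: idle → wire stays (0, 1)
L2 follow_wall: active, suppressor → wire = (0, 1)
actuator = (0, 1) — from layer 2 (follow_wall)

0 1 follow_wall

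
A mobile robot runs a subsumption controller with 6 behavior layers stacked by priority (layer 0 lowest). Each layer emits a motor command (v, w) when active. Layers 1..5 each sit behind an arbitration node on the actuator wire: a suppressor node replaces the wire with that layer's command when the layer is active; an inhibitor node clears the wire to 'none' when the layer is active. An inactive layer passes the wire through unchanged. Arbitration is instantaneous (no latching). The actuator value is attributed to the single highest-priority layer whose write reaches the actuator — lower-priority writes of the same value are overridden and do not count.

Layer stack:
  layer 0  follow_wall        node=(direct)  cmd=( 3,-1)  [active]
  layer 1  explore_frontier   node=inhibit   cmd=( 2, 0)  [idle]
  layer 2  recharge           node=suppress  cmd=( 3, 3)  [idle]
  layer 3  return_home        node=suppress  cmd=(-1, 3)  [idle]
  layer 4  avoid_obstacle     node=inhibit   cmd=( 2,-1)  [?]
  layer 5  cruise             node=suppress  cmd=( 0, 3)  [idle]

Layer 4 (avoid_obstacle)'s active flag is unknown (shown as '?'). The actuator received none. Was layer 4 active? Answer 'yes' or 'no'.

If layer 4 is active=yes:
  actuator would be none
If layer 4 is active=no:
  actuator would be (3, -1)
Observed none, so layer 4 was active.

yes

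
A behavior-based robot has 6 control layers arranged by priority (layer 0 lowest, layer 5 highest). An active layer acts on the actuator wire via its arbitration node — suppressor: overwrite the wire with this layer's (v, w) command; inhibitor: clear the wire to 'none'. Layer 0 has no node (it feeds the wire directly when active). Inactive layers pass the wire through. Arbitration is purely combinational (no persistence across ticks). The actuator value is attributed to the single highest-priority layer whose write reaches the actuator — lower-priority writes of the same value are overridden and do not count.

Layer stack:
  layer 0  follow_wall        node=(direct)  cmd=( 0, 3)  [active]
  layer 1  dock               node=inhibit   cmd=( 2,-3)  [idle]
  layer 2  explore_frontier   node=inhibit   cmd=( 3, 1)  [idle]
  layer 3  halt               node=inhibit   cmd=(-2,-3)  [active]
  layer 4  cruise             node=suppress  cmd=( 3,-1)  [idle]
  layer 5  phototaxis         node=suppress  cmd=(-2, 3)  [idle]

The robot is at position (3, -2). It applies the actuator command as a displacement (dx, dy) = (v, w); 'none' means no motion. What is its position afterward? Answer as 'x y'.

3 -2

L0 follow_wall: active, feeds wire = (0, 3)
L1 dock: idle → wire stays (0, 3)
L2 explore_frontier: idle → wire stays (0, 3)
L3 halt: active, inhibitor → wire = none
L4 cruise: idle → wire stays none
L5 phototaxis: idle → wire stays none
actuator = none
position: (3, -2) + none = (3, -2)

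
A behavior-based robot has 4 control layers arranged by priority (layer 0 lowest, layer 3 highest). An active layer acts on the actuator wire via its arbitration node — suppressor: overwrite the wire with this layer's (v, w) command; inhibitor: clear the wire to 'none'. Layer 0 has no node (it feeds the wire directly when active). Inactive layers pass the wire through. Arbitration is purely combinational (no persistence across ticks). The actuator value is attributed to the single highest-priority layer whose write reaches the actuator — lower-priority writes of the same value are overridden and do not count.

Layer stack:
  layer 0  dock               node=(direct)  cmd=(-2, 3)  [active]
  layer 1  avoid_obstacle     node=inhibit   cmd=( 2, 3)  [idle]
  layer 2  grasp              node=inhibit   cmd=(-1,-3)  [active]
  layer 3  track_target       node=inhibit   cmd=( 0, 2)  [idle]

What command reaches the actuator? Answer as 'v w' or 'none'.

[0] dock on; wire := (-2, 3)
[1] avoid_obstacle off; pass (-2, 3)
[2] grasp on (inhibit); wire := none
[3] track_target off; pass none
output none

none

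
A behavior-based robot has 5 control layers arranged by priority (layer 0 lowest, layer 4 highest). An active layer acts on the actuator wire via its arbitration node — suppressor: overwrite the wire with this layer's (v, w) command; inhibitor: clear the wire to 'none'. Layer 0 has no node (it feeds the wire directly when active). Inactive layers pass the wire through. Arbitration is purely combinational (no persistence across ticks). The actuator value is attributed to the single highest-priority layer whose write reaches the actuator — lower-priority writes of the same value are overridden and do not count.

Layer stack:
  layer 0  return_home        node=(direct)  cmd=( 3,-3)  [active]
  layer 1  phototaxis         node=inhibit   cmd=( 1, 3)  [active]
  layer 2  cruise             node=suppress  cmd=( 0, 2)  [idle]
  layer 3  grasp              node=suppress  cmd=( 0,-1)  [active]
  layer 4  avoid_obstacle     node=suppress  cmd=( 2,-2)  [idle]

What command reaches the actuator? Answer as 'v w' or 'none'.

0 -1

[0] return_home on; wire := (3, -3)
[1] phototaxis on (inhibit); wire := none
[2] cruise off; pass none
[3] grasp on (suppress); wire := (0, -1)
[4] avoid_obstacle off; pass (0, -1)
output (0, -1)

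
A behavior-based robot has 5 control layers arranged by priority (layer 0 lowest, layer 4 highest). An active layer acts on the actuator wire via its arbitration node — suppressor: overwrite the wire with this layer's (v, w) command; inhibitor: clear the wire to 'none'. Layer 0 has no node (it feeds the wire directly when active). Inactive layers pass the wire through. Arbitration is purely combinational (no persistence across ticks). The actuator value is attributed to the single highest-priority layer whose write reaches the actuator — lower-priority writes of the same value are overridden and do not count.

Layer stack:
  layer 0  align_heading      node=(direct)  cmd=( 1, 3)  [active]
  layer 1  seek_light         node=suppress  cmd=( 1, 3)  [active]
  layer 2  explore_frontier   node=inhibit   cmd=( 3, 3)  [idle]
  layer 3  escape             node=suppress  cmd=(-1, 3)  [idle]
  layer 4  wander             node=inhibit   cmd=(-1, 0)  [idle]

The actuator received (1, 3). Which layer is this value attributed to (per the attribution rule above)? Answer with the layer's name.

[0] align_heading on; wire := (1, 3)
[1] seek_light on (suppress); wire := (1, 3)
[2] explore_frontier off; pass (1, 3)
[3] escape off; pass (1, 3)
[4] wander off; pass (1, 3)
output (1, 3)
last writer: layer 1 = seek_light

seek_light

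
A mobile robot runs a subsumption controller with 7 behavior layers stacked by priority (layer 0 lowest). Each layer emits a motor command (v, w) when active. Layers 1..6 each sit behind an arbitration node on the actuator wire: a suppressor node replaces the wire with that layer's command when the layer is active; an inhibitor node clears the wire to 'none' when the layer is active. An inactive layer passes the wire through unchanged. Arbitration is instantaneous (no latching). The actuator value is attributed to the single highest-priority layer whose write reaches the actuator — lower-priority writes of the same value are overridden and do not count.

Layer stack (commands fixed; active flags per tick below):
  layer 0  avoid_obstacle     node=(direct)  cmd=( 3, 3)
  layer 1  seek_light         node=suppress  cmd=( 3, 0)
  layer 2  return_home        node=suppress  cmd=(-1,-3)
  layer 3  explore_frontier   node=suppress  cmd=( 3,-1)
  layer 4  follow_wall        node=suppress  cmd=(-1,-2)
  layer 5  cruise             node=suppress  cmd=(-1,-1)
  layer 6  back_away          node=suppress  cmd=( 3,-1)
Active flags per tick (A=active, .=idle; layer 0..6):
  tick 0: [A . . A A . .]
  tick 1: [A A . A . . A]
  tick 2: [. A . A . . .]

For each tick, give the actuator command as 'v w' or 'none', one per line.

tick 0:
  [0] avoid_obstacle on; wire := (3, 3)
  [1] seek_light off; pass (3, 3)
  [2] return_home off; pass (3, 3)
  [3] explore_frontier on (suppress); wire := (3, -1)
  [4] follow_wall on (suppress); wire := (-1, -2)
  [5] cruise off; pass (-1, -2)
  [6] back_away off; pass (-1, -2)
  output (-1, -2)
tick 1:
  [0] avoid_obstacle on; wire := (3, 3)
  [1] seek_light on (suppress); wire := (3, 0)
  [2] return_home off; pass (3, 0)
  [3] explore_frontier on (suppress); wire := (3, -1)
  [4] follow_wall off; pass (3, -1)
  [5] cruise off; pass (3, -1)
  [6] back_away on (suppress); wire := (3, -1)
  output (3, -1)
tick 2:
  [0] avoid_obstacle off; wire := none
  [1] seek_light on (suppress); wire := (3, 0)
  [2] return_home off; pass (3, 0)
  [3] explore_frontier on (suppress); wire := (3, -1)
  [4] follow_wall off; pass (3, -1)
  [5] cruise off; pass (3, -1)
  [6] back_away off; pass (3, -1)
  output (3, -1)

-1 -2
3 -1
3 -1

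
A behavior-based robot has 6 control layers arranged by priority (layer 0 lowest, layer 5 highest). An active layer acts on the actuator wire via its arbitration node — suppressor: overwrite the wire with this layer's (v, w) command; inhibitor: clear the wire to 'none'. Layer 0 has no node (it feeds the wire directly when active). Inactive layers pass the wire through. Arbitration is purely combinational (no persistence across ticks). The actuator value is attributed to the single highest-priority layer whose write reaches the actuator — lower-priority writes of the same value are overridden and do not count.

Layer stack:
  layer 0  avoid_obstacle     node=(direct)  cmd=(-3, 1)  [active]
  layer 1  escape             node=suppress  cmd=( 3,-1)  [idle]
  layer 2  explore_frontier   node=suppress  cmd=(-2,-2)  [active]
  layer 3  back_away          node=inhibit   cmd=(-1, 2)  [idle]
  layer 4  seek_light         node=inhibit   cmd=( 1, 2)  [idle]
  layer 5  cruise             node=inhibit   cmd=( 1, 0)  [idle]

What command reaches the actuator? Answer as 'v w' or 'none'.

-2 -2

layer 0 (avoid_obstacle) active — direct: (-3, 1)
layer 1 (escape) idle — unchanged: (-3, 1)
layer 2 (explore_frontier) active — suppresses: (-2, -2)
layer 3 (back_away) idle — unchanged: (-2, -2)
layer 4 (seek_light) idle — unchanged: (-2, -2)
layer 5 (cruise) idle — unchanged: (-2, -2)
→ actuator (-2, -2)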